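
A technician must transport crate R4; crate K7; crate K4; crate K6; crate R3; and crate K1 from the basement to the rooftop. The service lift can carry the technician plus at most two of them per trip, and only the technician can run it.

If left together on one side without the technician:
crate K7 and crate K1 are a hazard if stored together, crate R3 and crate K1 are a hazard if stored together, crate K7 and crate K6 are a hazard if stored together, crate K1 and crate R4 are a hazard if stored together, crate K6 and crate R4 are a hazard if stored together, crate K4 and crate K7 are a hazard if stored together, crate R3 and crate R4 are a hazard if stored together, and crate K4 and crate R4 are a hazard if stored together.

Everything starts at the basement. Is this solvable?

Whatever the first load, the items left behind include a forbidden pair without the technician. No opening move is safe, so no plan exists.

No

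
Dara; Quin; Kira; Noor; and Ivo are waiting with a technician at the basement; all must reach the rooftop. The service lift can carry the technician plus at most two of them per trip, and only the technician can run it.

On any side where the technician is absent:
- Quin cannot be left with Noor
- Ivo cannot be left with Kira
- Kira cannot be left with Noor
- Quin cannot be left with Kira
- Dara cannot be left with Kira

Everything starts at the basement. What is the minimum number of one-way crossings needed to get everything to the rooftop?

7

Counting alone: the technician can take at most 2 across per trip to the rooftop, so moving all 5 needs at least 3 loaded trips out, with a return between consecutive ones — at least 5 crossings.
The safety rule pushes this higher. Following every safe sequence of crossings, the most of the 5 that can be at the rooftop as the service lift arrives there on crossing 5 is 4 — never all 5.
So no plan with fewer than 7 crossings exists, and this one achieves 7:
1. Technician goes to the rooftop with Kira and Quin.
2. Technician goes back to the basement with Quin.
3. Technician goes to the rooftop with Dara and Quin.
4. Technician goes back to the basement with Kira.
5. Technician goes to the rooftop with Ivo and Kira.
6. Technician goes back to the basement with Kira.
7. Technician goes to the rooftop with Kira and Noor.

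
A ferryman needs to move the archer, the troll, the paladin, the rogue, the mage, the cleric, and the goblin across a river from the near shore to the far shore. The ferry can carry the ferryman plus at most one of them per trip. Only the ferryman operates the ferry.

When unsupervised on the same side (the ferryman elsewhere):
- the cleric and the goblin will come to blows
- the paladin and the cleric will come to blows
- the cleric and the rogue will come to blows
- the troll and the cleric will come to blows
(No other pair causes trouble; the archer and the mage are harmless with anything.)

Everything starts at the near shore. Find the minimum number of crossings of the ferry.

impossible

Following every safe sequence of crossings from the start, the most of the 7 that can be at the far shore as the ferry arrives there on crossings 1, 3, 5, 7 is 1, 2, 3, 4 respectively; the best ever achieved is 4 of 7.
From crossing 9 on, no configuration arises that was not already reachable earlier: only 44 distinct safe configurations (who is on which side, and where the ferry is) can ever be reached, none of them has everyone across, and every continuation just revisits them. So no valid plan exists.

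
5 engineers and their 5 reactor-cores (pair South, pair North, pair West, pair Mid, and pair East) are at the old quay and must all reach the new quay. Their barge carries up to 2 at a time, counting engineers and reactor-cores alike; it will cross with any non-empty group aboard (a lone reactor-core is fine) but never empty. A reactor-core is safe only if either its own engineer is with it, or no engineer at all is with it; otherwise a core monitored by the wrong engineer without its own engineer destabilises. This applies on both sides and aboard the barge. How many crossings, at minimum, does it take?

Following every safe sequence of crossings from the start, the most of the 10 that can be at the new quay as the barge arrives there on crossings 1, 3, 5, 7 is 2, 3, 4, 5 respectively; the best ever achieved is 5 of 10.
From crossing 9 on, no configuration arises that was not already reachable earlier: only 82 distinct safe configurations (who is on which side, and where the barge is) can ever be reached, none of them has everyone across, and every continuation just revisits them. So no valid plan exists.

impossible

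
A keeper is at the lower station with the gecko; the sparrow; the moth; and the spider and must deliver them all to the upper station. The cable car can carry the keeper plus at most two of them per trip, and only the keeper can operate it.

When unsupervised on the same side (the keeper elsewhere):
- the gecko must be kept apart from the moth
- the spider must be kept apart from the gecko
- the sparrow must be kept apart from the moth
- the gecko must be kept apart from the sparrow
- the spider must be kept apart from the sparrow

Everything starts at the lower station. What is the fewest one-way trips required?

Counting alone: the keeper can take at most 2 across per trip to the upper station, so moving all 4 needs at least 2 loaded trips out, with a return between consecutive ones — at least 3 crossings.
The safety rule pushes this higher. Following every safe sequence of crossings, the most of the 4 that can be at the upper station as the cable car arrives there on crossing 3 is 3 — never all 4.
So no plan with fewer than 5 crossings exists, and this one achieves 5:
1. Keeper goes to the upper station with the gecko and the sparrow.  [the lower station: the moth, the spider | the upper station: the gecko, the sparrow]
2. Keeper goes back to the lower station with the gecko.  [the lower station: the gecko, the moth, the spider | the upper station: the sparrow]
3. Keeper goes to the upper station with the moth and the spider.  [the lower station: the gecko | the upper station: the moth, the sparrow, the spider]
4. Keeper goes back to the lower station with the sparrow.  [the lower station: the gecko, the sparrow | the upper station: the moth, the spider]
5. Keeper goes to the upper station with the gecko and the sparrow.  [the lower station: — | the upper station: the gecko, the moth, the sparrow, the spider]

5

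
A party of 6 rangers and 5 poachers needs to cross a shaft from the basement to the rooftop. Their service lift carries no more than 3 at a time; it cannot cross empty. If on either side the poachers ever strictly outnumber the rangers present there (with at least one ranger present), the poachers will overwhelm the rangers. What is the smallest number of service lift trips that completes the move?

Counting alone: each trip to the rooftop takes at most 3 across and each return brings at least 1 back, so after t trips out (and t−1 returns) at most 3t − (t−1) of the 11 are across; that first reaches 11 at t = 5, so at least 9 crossings are needed.
The plan below uses exactly 9 crossings, so it is optimal:
1. 3 poachers → the rooftop.  (the basement: 6R 2P; the rooftop: 0R 3P)
2. 1 poacher ← the basement.  (the basement: 6R 3P; the rooftop: 0R 2P)
3. 3 rangers → the rooftop.  (the basement: 3R 3P; the rooftop: 3R 2P)
4. 1 ranger ← the basement.  (the basement: 4R 3P; the rooftop: 2R 2P)
5. 2 rangers and 1 poacher → the rooftop.  (the basement: 2R 2P; the rooftop: 4R 3P)
6. 1 ranger ← the basement.  (the basement: 3R 2P; the rooftop: 3R 3P)
7. 2 rangers and 1 poacher → the rooftop.  (the basement: 1R 1P; the rooftop: 5R 4P)
8. 1 ranger ← the basement.  (the basement: 2R 1P; the rooftop: 4R 4P)
9. 2 rangers and 1 poacher → the rooftop.  (the basement: 0R 0P; the rooftop: 6R 5P)

9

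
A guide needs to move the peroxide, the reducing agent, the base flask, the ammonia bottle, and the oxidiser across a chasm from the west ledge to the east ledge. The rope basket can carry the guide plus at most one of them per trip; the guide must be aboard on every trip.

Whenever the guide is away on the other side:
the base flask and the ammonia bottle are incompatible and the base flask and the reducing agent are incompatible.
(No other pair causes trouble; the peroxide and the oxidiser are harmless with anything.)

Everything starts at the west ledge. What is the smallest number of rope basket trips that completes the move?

Counting alone: the guide can take at most 1 across per trip to the east ledge, so moving all 5 needs at least 5 loaded trips out, with a return between consecutive ones — at least 9 crossings.
The safety rule pushes this higher. Following every safe sequence of crossings, the most of the 5 that can be at the east ledge as the rope basket arrives there on crossing 9 is 4 — never all 5.
So no plan with fewer than 11 crossings exists, and this one achieves 11:
1. Guide goes to the east ledge with the base flask.
2. Guide goes back to the west ledge alone.
3. Guide goes to the east ledge with the peroxide.
4. Guide goes back to the west ledge alone.
5. Guide goes to the east ledge with the reducing agent.
6. Guide goes back to the west ledge with the base flask.
7. Guide goes to the east ledge with the ammonia bottle.
8. Guide goes back to the west ledge alone.
9. Guide goes to the east ledge with the oxidiser.
10. Guide goes back to the west ledge alone.
11. Guide goes to the east ledge with the base flask.

11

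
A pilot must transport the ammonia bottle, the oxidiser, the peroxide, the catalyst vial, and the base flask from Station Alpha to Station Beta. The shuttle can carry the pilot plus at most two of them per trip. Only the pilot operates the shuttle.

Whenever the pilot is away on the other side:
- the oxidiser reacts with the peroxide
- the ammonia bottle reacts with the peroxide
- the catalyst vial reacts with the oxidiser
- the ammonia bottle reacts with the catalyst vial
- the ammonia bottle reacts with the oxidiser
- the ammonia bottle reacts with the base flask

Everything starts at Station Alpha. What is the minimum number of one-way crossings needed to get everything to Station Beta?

7

Counting alone: the pilot can take at most 2 across per trip to Station Beta, so moving all 5 needs at least 3 loaded trips out, with a return between consecutive ones — at least 5 crossings.
The safety rule pushes this higher. Following every safe sequence of crossings, the most of the 5 that can be at Station Beta as the shuttle arrives there on crossing 5 is 4 — never all 5.
So no plan with fewer than 7 crossings exists, and this one achieves 7:
1. Pilot goes to Station Beta with the ammonia bottle and the oxidiser.
2. Pilot goes back to Station Alpha with the ammonia bottle.
3. Pilot goes to Station Beta with the ammonia bottle and the base flask.
4. Pilot goes back to Station Alpha with the ammonia bottle.
5. Pilot goes to Station Beta with the catalyst vial and the peroxide.
6. Pilot goes back to Station Alpha with the oxidiser.
7. Pilot goes to Station Beta with the ammonia bottle and the oxidiser.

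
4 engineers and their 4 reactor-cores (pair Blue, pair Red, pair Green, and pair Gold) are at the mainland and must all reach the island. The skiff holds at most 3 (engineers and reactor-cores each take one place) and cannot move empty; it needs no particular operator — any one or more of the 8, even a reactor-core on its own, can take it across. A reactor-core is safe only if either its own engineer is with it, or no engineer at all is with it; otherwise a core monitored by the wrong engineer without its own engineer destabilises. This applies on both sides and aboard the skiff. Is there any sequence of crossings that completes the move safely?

1. engineer Blue and reactor-core Blue cross → the island.
2. engineer Blue crosses ← the mainland.
3. engineer Blue, engineer Red, and reactor-core Red cross → the island.
4. engineer Blue and reactor-core Blue cross ← the mainland.
5. engineer Blue, engineer Gold, and engineer Green cross → the island.
6. reactor-core Red crosses ← the mainland.
7. reactor-core Blue and reactor-core Red cross → the island.
8. reactor-core Blue crosses ← the mainland.
9. reactor-core Blue, reactor-core Gold, and reactor-core Green cross → the island.

Yes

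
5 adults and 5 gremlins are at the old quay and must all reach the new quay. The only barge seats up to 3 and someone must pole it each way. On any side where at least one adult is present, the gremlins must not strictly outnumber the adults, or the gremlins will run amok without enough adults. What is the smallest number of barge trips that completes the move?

11

Counting alone: each trip to the new quay takes at most 3 across and each return brings at least 1 back, so after t trips out (and t−1 returns) at most 3t − (t−1) of the 10 are across; that first reaches 10 at t = 5, so at least 9 crossings are needed.
The safety rule pushes this higher. Following every safe sequence of crossings, the most of the 10 that can be at the new quay as the barge arrives there on crossing 9 is 9 — never all 10.
So no plan with fewer than 11 crossings exists, and this one achieves 11:
1. 2 gremlins → the new quay.  (the old quay: 5A 3G; the new quay: 0A 2G)
2. 1 gremlin ← the old quay.  (the old quay: 5A 4G; the new quay: 0A 1G)
3. 3 gremlins → the new quay.  (the old quay: 5A 1G; the new quay: 0A 4G)
4. 1 gremlin ← the old quay.  (the old quay: 5A 2G; the new quay: 0A 3G)
5. 3 adults → the new quay.  (the old quay: 2A 2G; the new quay: 3A 3G)
6. 1 adult and 1 gremlin ← the old quay.  (the old quay: 3A 3G; the new quay: 2A 2G)
7. 3 adults → the new quay.  (the old quay: 0A 3G; the new quay: 5A 2G)
8. 1 gremlin ← the old quay.  (the old quay: 0A 4G; the new quay: 5A 1G)
9. 2 gremlins → the new quay.  (the old quay: 0A 2G; the new quay: 5A 3G)
10. 1 gremlin ← the old quay.  (the old quay: 0A 3G; the new quay: 5A 2G)
11. 3 gremlins → the new quay.  (the old quay: 0A 0G; the new quay: 5A 5G)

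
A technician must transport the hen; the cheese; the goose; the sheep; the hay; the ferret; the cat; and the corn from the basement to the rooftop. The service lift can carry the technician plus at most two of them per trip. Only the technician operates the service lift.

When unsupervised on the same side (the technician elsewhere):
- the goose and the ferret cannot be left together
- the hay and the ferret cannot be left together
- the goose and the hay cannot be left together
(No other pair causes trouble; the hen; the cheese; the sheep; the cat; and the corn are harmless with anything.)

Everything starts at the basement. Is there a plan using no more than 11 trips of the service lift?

No

Counting alone: the technician can take at most 2 across per trip to the rooftop, so moving all 8 needs at least 4 loaded trips out, with a return between consecutive ones — at least 7 crossings.
The safety rule pushes this higher. Following every safe sequence of crossings, the most of the 8 that can be at the rooftop as the service lift arrives there on crossings 7, 9, 11 is 5, 6, 7 respectively — never all 8.
So the move cannot be finished within 11 crossings. (The shortest complete plan takes 13:)
1. Technician goes to the rooftop with the goose and the hay.
2. Technician goes back to the basement with the goose.
3. Technician goes to the rooftop with the goose and the hen.
4. Technician goes back to the basement with the goose.
5. Technician goes to the rooftop with the cheese and the goose.
6. Technician goes back to the basement with the goose.
7. Technician goes to the rooftop with the goose and the sheep.
8. Technician goes back to the basement with the goose.
9. Technician goes to the rooftop with the cat and the goose.
10. Technician goes back to the basement with the goose.
11. Technician goes to the rooftop with the corn and the goose.
12. Technician goes back to the basement with the goose.
13. Technician goes to the rooftop with the ferret and the goose.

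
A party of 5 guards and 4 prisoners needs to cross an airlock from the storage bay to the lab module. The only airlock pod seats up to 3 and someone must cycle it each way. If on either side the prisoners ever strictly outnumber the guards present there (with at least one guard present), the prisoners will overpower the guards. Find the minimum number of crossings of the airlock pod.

7

Counting alone: each trip to the lab module takes at most 3 across and each return brings at least 1 back, so after t trips out (and t−1 returns) at most 3t − (t−1) of the 9 are across; that first reaches 9 at t = 4, so at least 7 crossings are needed.
The plan below uses exactly 7 crossings, so it is optimal:
1. 3 prisoners → the lab module.  (the storage bay: 5G 1P; the lab module: 0G 3P)
2. 1 prisoner ← the storage bay.  (the storage bay: 5G 2P; the lab module: 0G 2P)
3. 3 guards → the lab module.  (the storage bay: 2G 2P; the lab module: 3G 2P)
4. 1 guard ← the storage bay.  (the storage bay: 3G 2P; the lab module: 2G 2P)
5. 2 guards and 1 prisoner → the lab module.  (the storage bay: 1G 1P; the lab module: 4G 3P)
6. 1 guard ← the storage bay.  (the storage bay: 2G 1P; the lab module: 3G 3P)
7. 2 guards and 1 prisoner → the lab module.  (the storage bay: 0G 0P; the lab module: 5G 4P)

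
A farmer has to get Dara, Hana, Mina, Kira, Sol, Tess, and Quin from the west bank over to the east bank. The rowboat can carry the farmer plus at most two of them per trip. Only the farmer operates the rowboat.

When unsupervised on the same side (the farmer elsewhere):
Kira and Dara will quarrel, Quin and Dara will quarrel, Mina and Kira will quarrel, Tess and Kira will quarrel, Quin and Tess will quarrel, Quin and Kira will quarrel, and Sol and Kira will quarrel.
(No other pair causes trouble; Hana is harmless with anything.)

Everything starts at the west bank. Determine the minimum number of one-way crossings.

Counting alone: the farmer can take at most 2 across per trip to the east bank, so moving all 7 needs at least 4 loaded trips out, with a return between consecutive ones — at least 7 crossings.
The safety rule pushes this higher. Following every safe sequence of crossings, the most of the 7 that can be at the east bank as the rowboat arrives there on crossings 7, 9 is 5, 6 respectively — never all 7.
So no plan with fewer than 11 crossings exists, and this one achieves 11:
1. Farmer goes to the east bank with Kira and Quin.
2. Farmer goes back to the west bank with Kira.
3. Farmer goes to the east bank with Hana and Kira.
4. Farmer goes back to the west bank with Kira.
5. Farmer goes to the east bank with Kira and Mina.
6. Farmer goes back to the west bank with Kira.
7. Farmer goes to the east bank with Kira and Sol.
8. Farmer goes back to the west bank with Kira.
9. Farmer goes to the east bank with Dara and Tess.
10. Farmer goes back to the west bank with Quin.
11. Farmer goes to the east bank with Kira and Quin.

11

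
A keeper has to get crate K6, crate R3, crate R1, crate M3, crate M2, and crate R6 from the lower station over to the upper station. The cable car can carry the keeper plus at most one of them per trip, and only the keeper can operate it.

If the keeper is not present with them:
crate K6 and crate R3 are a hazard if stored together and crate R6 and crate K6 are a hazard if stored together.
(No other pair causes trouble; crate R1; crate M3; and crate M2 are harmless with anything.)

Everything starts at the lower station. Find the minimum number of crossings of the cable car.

13

Counting alone: the keeper can take at most 1 across per trip to the upper station, so moving all 6 needs at least 6 loaded trips out, with a return between consecutive ones — at least 11 crossings.
The safety rule pushes this higher. Following every safe sequence of crossings, the most of the 6 that can be at the upper station as the cable car arrives there on crossing 11 is 5 — never all 6.
So no plan with fewer than 13 crossings exists, and this one achieves 13:
1. Keeper goes to the upper station with crate K6.
2. Keeper goes back to the lower station alone.
3. Keeper goes to the upper station with crate R3.
4. Keeper goes back to the lower station with crate K6.
5. Keeper goes to the upper station with crate R6.
6. Keeper goes back to the lower station alone.
7. Keeper goes to the upper station with crate R1.
8. Keeper goes back to the lower station alone.
9. Keeper goes to the upper station with crate M3.
10. Keeper goes back to the lower station alone.
11. Keeper goes to the upper station with crate M2.
12. Keeper goes back to the lower station alone.
13. Keeper goes to the upper station with crate K6.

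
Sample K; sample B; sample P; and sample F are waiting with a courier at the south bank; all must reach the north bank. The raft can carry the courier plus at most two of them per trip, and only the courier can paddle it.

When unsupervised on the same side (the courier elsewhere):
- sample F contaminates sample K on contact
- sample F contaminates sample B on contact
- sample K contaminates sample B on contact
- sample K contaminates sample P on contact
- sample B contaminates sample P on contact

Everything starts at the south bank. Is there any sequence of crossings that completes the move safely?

Yes

1. Courier goes to the north bank with sample B and sample K.  [the south bank: sample F, sample P | the north bank: sample B, sample K]
2. Courier goes back to the south bank with sample K.  [the south bank: sample F, sample K, sample P | the north bank: sample B]
3. Courier goes to the north bank with sample F and sample P.  [the south bank: sample K | the north bank: sample B, sample F, sample P]
4. Courier goes back to the south bank with sample B.  [the south bank: sample B, sample K | the north bank: sample F, sample P]
5. Courier goes to the north bank with sample B and sample K.  [the south bank: — | the north bank: sample B, sample F, sample K, sample P]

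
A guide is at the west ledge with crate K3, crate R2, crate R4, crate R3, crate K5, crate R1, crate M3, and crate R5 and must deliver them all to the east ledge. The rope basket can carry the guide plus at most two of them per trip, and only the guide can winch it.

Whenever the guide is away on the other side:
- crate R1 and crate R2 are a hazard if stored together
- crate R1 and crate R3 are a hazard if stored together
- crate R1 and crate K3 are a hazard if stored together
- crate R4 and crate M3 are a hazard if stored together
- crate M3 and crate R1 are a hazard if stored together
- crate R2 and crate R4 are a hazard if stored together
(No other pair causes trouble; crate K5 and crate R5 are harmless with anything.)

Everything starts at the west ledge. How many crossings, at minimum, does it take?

9

Counting alone: the guide can take at most 2 across per trip to the east ledge, so moving all 8 needs at least 4 loaded trips out, with a return between consecutive ones — at least 7 crossings.
The safety rule pushes this higher. Following every safe sequence of crossings, the most of the 8 that can be at the east ledge as the rope basket arrives there on crossing 7 is 7 — never all 8.
So no plan with fewer than 9 crossings exists, and this one achieves 9:
1. Guide goes to the east ledge with crate R1 and crate R4.
2. Guide goes back to the west ledge alone.
3. Guide goes to the east ledge with crate K3 and crate R2.
4. Guide goes back to the west ledge with crate R1 and crate R4.
5. Guide goes to the east ledge with crate M3 and crate R3.
6. Guide goes back to the west ledge alone.
7. Guide goes to the east ledge with crate K5 and crate R5.
8. Guide goes back to the west ledge alone.
9. Guide goes to the east ledge with crate R1 and crate R4.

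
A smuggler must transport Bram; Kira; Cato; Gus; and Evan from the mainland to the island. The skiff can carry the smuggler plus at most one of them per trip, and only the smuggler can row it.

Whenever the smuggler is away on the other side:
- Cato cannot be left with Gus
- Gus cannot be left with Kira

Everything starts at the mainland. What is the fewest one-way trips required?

11

Counting alone: the smuggler can take at most 1 across per trip to the island, so moving all 5 needs at least 5 loaded trips out, with a return between consecutive ones — at least 9 crossings.
The safety rule pushes this higher. Following every safe sequence of crossings, the most of the 5 that can be at the island as the skiff arrives there on crossing 9 is 4 — never all 5.
So no plan with fewer than 11 crossings exists, and this one achieves 11:
1. Smuggler goes to the island with Gus.  [the mainland: Bram, Cato, Evan, Kira | the island: Gus]
2. Smuggler goes back to the mainland alone.  [the mainland: Bram, Cato, Evan, Kira | the island: Gus]
3. Smuggler goes to the island with Bram.  [the mainland: Cato, Evan, Kira | the island: Bram, Gus]
4. Smuggler goes back to the mainland alone.  [the mainland: Cato, Evan, Kira | the island: Bram, Gus]
5. Smuggler goes to the island with Kira.  [the mainland: Cato, Evan | the island: Bram, Gus, Kira]
6. Smuggler goes back to the mainland with Gus.  [the mainland: Cato, Evan, Gus | the island: Bram, Kira]
7. Smuggler goes to the island with Cato.  [the mainland: Evan, Gus | the island: Bram, Cato, Kira]
8. Smuggler goes back to the mainland alone.  [the mainland: Evan, Gus | the island: Bram, Cato, Kira]
9. Smuggler goes to the island with Evan.  [the mainland: Gus | the island: Bram, Cato, Evan, Kira]
10. Smuggler goes back to the mainland alone.  [the mainland: Gus | the island: Bram, Cato, Evan, Kira]
11. Smuggler goes to the island with Gus.  [the mainland: — | the island: Bram, Cato, Evan, Gus, Kira]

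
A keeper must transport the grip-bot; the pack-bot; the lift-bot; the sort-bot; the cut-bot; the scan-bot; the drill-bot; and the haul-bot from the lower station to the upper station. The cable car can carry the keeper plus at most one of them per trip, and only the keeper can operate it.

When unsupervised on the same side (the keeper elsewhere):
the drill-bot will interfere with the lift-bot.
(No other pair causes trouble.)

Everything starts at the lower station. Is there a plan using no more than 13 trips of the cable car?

Counting alone: the keeper can take at most 1 across per trip to the upper station, so moving all 8 needs at least 8 loaded trips out, with a return between consecutive ones — at least 15 crossings.
Since 13 < 15, 13 crossings cannot be enough. (The shortest complete plan in fact takes 15:)
1. Keeper goes to the upper station with the lift-bot.
2. Keeper goes back to the lower station alone.
3. Keeper goes to the upper station with the grip-bot.
4. Keeper goes back to the lower station alone.
5. Keeper goes to the upper station with the pack-bot.
6. Keeper goes back to the lower station alone.
7. Keeper goes to the upper station with the sort-bot.
8. Keeper goes back to the lower station alone.
9. Keeper goes to the upper station with the cut-bot.
10. Keeper goes back to the lower station alone.
11. Keeper goes to the upper station with the scan-bot.
12. Keeper goes back to the lower station alone.
13. Keeper goes to the upper station with the haul-bot.
14. Keeper goes back to the lower station alone.
15. Keeper goes to the upper station with the drill-bot.

No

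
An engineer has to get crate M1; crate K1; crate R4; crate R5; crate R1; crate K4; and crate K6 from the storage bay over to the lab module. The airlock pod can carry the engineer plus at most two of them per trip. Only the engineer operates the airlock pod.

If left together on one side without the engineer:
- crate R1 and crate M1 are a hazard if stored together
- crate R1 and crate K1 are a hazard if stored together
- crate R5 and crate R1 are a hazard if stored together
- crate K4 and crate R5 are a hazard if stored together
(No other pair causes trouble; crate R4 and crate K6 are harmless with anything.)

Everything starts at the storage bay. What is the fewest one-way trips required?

Counting alone: the engineer can take at most 2 across per trip to the lab module, so moving all 7 needs at least 4 loaded trips out, with a return between consecutive ones — at least 7 crossings.
The plan below uses exactly 7 crossings, so it is optimal:
1. Engineer goes to the lab module with crate R1 and crate R5.
2. Engineer goes back to the storage bay with crate R1.
3. Engineer goes to the lab module with crate K1 and crate M1.
4. Engineer goes back to the storage bay alone.
5. Engineer goes to the lab module with crate K6 and crate R4.
6. Engineer goes back to the storage bay alone.
7. Engineer goes to the lab module with crate K4 and crate R1.

7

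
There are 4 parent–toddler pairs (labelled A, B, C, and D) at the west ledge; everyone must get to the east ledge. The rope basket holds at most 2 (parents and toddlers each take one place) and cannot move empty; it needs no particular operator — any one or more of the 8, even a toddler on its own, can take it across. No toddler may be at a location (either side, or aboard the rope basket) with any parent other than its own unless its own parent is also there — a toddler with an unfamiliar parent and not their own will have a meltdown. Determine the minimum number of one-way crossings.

Following every safe sequence of crossings from the start, the most of the 8 that can be at the east ledge as the rope basket arrives there on crossings 1, 3, 5 is 2, 3, 4 respectively; the best ever achieved is 4 of 8.
From crossing 7 on, no configuration arises that was not already reachable earlier: only 44 distinct safe configurations (who is on which side, and where the rope basket is) can ever be reached, none of them has everyone across, and every continuation just revisits them. So no valid plan exists.

impossible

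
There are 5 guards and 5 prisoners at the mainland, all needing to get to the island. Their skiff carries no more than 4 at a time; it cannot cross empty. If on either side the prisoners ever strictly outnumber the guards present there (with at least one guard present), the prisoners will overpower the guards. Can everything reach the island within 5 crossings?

No

Counting alone: each trip to the island takes at most 4 across and each return brings at least 1 back, so after t trips out (and t−1 returns) at most 4t − (t−1) of the 10 are across; that first reaches 10 at t = 3, so at least 5 crossings are needed.
The safety rule pushes this higher. Following every safe sequence of crossings, the most of the 10 that can be at the island as the skiff arrives there on crossing 5 is 9 — never all 10.
So the move cannot be finished within 5 crossings. (The shortest complete plan takes 7:)
1. 2 prisoners → the island.  (the mainland: 5G 3P; the island: 0G 2P)
2. 1 prisoner ← the mainland.  (the mainland: 5G 4P; the island: 0G 1P)
3. 4 prisoners → the island.  (the mainland: 5G 0P; the island: 0G 5P)
4. 1 prisoner ← the mainland.  (the mainland: 5G 1P; the island: 0G 4P)
5. 4 guards → the island.  (the mainland: 1G 1P; the island: 4G 4P)
6. 1 guard and 1 prisoner ← the mainland.  (the mainland: 2G 2P; the island: 3G 3P)
7. 2 guards and 2 prisoners → the island.  (the mainland: 0G 0P; the island: 5G 5P)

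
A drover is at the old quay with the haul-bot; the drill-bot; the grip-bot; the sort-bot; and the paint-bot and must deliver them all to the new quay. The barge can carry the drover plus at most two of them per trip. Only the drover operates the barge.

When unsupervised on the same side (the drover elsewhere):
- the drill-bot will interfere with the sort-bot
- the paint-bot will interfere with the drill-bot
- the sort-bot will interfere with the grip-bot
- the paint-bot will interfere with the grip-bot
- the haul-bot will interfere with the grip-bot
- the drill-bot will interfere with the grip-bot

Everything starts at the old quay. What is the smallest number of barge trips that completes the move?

Counting alone: the drover can take at most 2 across per trip to the new quay, so moving all 5 needs at least 3 loaded trips out, with a return between consecutive ones — at least 5 crossings.
The safety rule pushes this higher. Following every safe sequence of crossings, the most of the 5 that can be at the new quay as the barge arrives there on crossing 5 is 4 — never all 5.
So no plan with fewer than 7 crossings exists, and this one achieves 7:
1. Drover goes to the new quay with the drill-bot and the grip-bot.
2. Drover goes back to the old quay with the drill-bot.
3. Drover goes to the new quay with the drill-bot and the haul-bot.
4. Drover goes back to the old quay with the grip-bot.
5. Drover goes to the new quay with the paint-bot and the sort-bot.
6. Drover goes back to the old quay with the drill-bot.
7. Drover goes to the new quay with the drill-bot and the grip-bot.

7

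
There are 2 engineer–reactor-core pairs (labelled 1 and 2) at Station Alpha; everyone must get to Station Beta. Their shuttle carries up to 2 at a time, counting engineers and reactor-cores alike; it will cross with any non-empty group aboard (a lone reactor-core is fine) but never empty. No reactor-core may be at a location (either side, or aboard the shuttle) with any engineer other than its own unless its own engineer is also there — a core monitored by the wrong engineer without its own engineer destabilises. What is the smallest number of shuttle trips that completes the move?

Counting alone: each trip to Station Beta takes at most 2 across and each return brings at least 1 back, so after t trips out (and t−1 returns) at most 2t − (t−1) of the 4 are across; that first reaches 4 at t = 3, so at least 5 crossings are needed.
The plan below uses exactly 5 crossings, so it is optimal:
1. engineer 1 and reactor-core 1 cross → Station Beta.
2. engineer 1 crosses ← Station Alpha.
3. engineer 1 and engineer 2 cross → Station Beta.
4. engineer 2 crosses ← Station Alpha.
5. engineer 2 and reactor-core 2 cross → Station Beta.

5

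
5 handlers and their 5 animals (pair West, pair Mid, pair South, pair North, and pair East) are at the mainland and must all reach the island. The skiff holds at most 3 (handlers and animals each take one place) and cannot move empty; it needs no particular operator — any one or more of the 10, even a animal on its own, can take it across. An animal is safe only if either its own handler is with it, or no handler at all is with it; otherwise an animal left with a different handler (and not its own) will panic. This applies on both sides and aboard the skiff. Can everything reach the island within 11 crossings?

Yes

Yes — this plan uses 11 crossings (≤ 11):
1. animal West and handler West cross → the island.
2. handler West crosses ← the mainland.
3. animal Mid, animal North, and animal South cross → the island.
4. animal West crosses ← the mainland.
5. handler Mid, handler North, and handler South cross → the island.
6. animal Mid and handler Mid cross ← the mainland.
7. handler East, handler Mid, and handler West cross → the island.
8. animal South crosses ← the mainland.
9. animal Mid and animal West cross → the island.
10. animal West crosses ← the mainland.
11. animal East, animal South, and animal West cross → the island.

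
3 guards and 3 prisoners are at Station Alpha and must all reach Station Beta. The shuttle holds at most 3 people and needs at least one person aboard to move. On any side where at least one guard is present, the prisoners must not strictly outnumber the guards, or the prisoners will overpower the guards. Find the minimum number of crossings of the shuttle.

Counting alone: each trip to Station Beta takes at most 3 across and each return brings at least 1 back, so after t trips out (and t−1 returns) at most 3t − (t−1) of the 6 are across; that first reaches 6 at t = 3, so at least 5 crossings are needed.
The plan below uses exactly 5 crossings, so it is optimal:
1. 2 prisoners → Station Beta.  (Station Alpha: 3G 1P; Station Beta: 0G 2P)
2. 1 prisoner ← Station Alpha.  (Station Alpha: 3G 2P; Station Beta: 0G 1P)
3. 3 guards → Station Beta.  (Station Alpha: 0G 2P; Station Beta: 3G 1P)
4. 1 prisoner ← Station Alpha.  (Station Alpha: 0G 3P; Station Beta: 3G 0P)
5. 3 prisoners → Station Beta.  (Station Alpha: 0G 0P; Station Beta: 3G 3P)

5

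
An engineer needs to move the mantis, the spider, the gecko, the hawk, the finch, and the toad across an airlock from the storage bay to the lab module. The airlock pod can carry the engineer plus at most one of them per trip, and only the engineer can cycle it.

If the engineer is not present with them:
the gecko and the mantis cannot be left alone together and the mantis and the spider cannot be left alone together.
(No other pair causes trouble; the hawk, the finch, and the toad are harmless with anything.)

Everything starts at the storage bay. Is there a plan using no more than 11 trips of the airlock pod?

Counting alone: the engineer can take at most 1 across per trip to the lab module, so moving all 6 needs at least 6 loaded trips out, with a return between consecutive ones — at least 11 crossings.
The safety rule pushes this higher. Following every safe sequence of crossings, the most of the 6 that can be at the lab module as the airlock pod arrives there on crossing 11 is 5 — never all 6.
So the move cannot be finished within 11 crossings. (The shortest complete plan takes 13:)
1. Engineer goes to the lab module with the mantis.  [the storage bay: the finch, the gecko, the hawk, the spider, the toad | the lab module: the mantis]
2. Engineer goes back to the storage bay alone.  [the storage bay: the finch, the gecko, the hawk, the spider, the toad | the lab module: the mantis]
3. Engineer goes to the lab module with the spider.  [the storage bay: the finch, the gecko, the hawk, the toad | the lab module: the mantis, the spider]
4. Engineer goes back to the storage bay with the mantis.  [the storage bay: the finch, the gecko, the hawk, the mantis, the toad | the lab module: the spider]
5. Engineer goes to the lab module with the gecko.  [the storage bay: the finch, the hawk, the mantis, the toad | the lab module: the gecko, the spider]
6. Engineer goes back to the storage bay alone.  [the storage bay: the finch, the hawk, the mantis, the toad | the lab module: the gecko, the spider]
7. Engineer goes to the lab module with the hawk.  [the storage bay: the finch, the mantis, the toad | the lab module: the gecko, the hawk, the spider]
8. Engineer goes back to the storage bay alone.  [the storage bay: the finch, the mantis, the toad | the lab module: the gecko, the hawk, the spider]
9. Engineer goes to the lab module with the finch.  [the storage bay: the mantis, the toad | the lab module: the finch, the gecko, the hawk, the spider]
10. Engineer goes back to the storage bay alone.  [the storage bay: the mantis, the toad | the lab module: the finch, the gecko, the hawk, the spider]
11. Engineer goes to the lab module with the toad.  [the storage bay: the mantis | the lab module: the finch, the gecko, the hawk, the spider, the toad]
12. Engineer goes back to the storage bay alone.  [the storage bay: the mantis | the lab module: the finch, the gecko, the hawk, the spider, the toad]
13. Engineer goes to the lab module with the mantis.  [the storage bay: — | the lab module: the finch, the gecko, the hawk, the mantis, the spider, the toad]

No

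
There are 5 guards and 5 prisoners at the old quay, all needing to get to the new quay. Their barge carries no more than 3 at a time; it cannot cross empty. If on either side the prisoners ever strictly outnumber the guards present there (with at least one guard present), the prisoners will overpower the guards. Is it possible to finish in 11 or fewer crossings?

Yes — this plan uses 11 crossings (≤ 11):
1. 2 prisoners → the new quay.  (the old quay: 5G 3P; the new quay: 0G 2P)
2. 1 prisoner ← the old quay.  (the old quay: 5G 4P; the new quay: 0G 1P)
3. 3 prisoners → the new quay.  (the old quay: 5G 1P; the new quay: 0G 4P)
4. 1 prisoner ← the old quay.  (the old quay: 5G 2P; the new quay: 0G 3P)
5. 3 guards → the new quay.  (the old quay: 2G 2P; the new quay: 3G 3P)
6. 1 guard and 1 prisoner ← the old quay.  (the old quay: 3G 3P; the new quay: 2G 2P)
7. 3 guards → the new quay.  (the old quay: 0G 3P; the new quay: 5G 2P)
8. 1 prisoner ← the old quay.  (the old quay: 0G 4P; the new quay: 5G 1P)
9. 2 prisoners → the new quay.  (the old quay: 0G 2P; the new quay: 5G 3P)
10. 1 prisoner ← the old quay.  (the old quay: 0G 3P; the new quay: 5G 2P)
11. 3 prisoners → the new quay.  (the old quay: 0G 0P; the new quay: 5G 5P)

Yes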